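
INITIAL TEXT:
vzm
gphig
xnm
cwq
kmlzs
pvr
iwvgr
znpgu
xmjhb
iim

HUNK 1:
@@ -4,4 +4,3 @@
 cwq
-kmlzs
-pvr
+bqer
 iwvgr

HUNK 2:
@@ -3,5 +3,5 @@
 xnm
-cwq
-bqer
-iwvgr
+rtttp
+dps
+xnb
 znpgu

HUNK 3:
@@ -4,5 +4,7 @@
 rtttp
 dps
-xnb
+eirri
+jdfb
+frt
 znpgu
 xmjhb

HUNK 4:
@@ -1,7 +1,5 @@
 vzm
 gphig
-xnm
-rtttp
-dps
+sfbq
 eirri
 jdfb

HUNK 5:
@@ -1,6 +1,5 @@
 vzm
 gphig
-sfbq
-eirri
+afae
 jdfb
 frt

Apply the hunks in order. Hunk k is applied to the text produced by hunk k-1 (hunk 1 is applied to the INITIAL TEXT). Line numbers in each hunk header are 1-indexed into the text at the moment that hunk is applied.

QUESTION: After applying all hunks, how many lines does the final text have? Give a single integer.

Hunk 1: at line 4 remove [kmlzs,pvr] add [bqer] -> 9 lines: vzm gphig xnm cwq bqer iwvgr znpgu xmjhb iim
Hunk 2: at line 3 remove [cwq,bqer,iwvgr] add [rtttp,dps,xnb] -> 9 lines: vzm gphig xnm rtttp dps xnb znpgu xmjhb iim
Hunk 3: at line 4 remove [xnb] add [eirri,jdfb,frt] -> 11 lines: vzm gphig xnm rtttp dps eirri jdfb frt znpgu xmjhb iim
Hunk 4: at line 1 remove [xnm,rtttp,dps] add [sfbq] -> 9 lines: vzm gphig sfbq eirri jdfb frt znpgu xmjhb iim
Hunk 5: at line 1 remove [sfbq,eirri] add [afae] -> 8 lines: vzm gphig afae jdfb frt znpgu xmjhb iim
Final line count: 8

Answer: 8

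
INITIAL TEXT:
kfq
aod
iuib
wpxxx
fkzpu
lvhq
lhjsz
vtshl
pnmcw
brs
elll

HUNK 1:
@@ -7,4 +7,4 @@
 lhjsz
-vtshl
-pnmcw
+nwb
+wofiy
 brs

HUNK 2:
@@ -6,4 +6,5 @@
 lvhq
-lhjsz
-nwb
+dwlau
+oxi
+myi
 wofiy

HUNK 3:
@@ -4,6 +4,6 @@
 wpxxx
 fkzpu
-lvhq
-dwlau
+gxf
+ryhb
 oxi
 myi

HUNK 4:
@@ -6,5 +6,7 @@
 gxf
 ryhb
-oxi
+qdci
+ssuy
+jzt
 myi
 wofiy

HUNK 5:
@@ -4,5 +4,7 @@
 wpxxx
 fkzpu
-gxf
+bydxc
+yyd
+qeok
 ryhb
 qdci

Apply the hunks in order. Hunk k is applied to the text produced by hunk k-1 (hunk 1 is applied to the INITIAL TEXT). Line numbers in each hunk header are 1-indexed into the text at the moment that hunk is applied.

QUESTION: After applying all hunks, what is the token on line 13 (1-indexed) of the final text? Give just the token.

Hunk 1: at line 7 remove [vtshl,pnmcw] add [nwb,wofiy] -> 11 lines: kfq aod iuib wpxxx fkzpu lvhq lhjsz nwb wofiy brs elll
Hunk 2: at line 6 remove [lhjsz,nwb] add [dwlau,oxi,myi] -> 12 lines: kfq aod iuib wpxxx fkzpu lvhq dwlau oxi myi wofiy brs elll
Hunk 3: at line 4 remove [lvhq,dwlau] add [gxf,ryhb] -> 12 lines: kfq aod iuib wpxxx fkzpu gxf ryhb oxi myi wofiy brs elll
Hunk 4: at line 6 remove [oxi] add [qdci,ssuy,jzt] -> 14 lines: kfq aod iuib wpxxx fkzpu gxf ryhb qdci ssuy jzt myi wofiy brs elll
Hunk 5: at line 4 remove [gxf] add [bydxc,yyd,qeok] -> 16 lines: kfq aod iuib wpxxx fkzpu bydxc yyd qeok ryhb qdci ssuy jzt myi wofiy brs elll
Final line 13: myi

Answer: myi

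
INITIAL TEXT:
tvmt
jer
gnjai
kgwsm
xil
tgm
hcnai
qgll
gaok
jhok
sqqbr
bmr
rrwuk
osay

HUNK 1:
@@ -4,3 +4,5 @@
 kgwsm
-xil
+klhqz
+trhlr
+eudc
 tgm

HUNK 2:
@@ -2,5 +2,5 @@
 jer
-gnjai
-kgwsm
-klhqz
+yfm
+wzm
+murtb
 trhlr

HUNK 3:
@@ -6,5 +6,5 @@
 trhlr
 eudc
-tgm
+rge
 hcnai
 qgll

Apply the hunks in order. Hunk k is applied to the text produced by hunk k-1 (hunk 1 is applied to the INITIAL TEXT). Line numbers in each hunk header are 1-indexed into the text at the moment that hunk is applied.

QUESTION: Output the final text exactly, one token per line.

Hunk 1: at line 4 remove [xil] add [klhqz,trhlr,eudc] -> 16 lines: tvmt jer gnjai kgwsm klhqz trhlr eudc tgm hcnai qgll gaok jhok sqqbr bmr rrwuk osay
Hunk 2: at line 2 remove [gnjai,kgwsm,klhqz] add [yfm,wzm,murtb] -> 16 lines: tvmt jer yfm wzm murtb trhlr eudc tgm hcnai qgll gaok jhok sqqbr bmr rrwuk osay
Hunk 3: at line 6 remove [tgm] add [rge] -> 16 lines: tvmt jer yfm wzm murtb trhlr eudc rge hcnai qgll gaok jhok sqqbr bmr rrwuk osay

Answer: tvmt
jer
yfm
wzm
murtb
trhlr
eudc
rge
hcnai
qgll
gaok
jhok
sqqbr
bmr
rrwuk
osay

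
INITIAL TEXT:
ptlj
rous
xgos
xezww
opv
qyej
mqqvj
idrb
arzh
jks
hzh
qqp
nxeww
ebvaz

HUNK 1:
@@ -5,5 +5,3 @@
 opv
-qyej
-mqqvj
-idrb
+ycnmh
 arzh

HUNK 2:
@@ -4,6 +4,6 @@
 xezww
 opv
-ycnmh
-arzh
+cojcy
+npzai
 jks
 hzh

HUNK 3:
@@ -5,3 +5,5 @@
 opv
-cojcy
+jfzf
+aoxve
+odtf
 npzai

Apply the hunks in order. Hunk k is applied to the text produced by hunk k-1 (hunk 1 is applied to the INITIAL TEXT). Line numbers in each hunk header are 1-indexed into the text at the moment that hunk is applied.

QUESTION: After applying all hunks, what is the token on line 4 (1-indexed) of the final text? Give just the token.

Answer: xezww

Derivation:
Hunk 1: at line 5 remove [qyej,mqqvj,idrb] add [ycnmh] -> 12 lines: ptlj rous xgos xezww opv ycnmh arzh jks hzh qqp nxeww ebvaz
Hunk 2: at line 4 remove [ycnmh,arzh] add [cojcy,npzai] -> 12 lines: ptlj rous xgos xezww opv cojcy npzai jks hzh qqp nxeww ebvaz
Hunk 3: at line 5 remove [cojcy] add [jfzf,aoxve,odtf] -> 14 lines: ptlj rous xgos xezww opv jfzf aoxve odtf npzai jks hzh qqp nxeww ebvaz
Final line 4: xezww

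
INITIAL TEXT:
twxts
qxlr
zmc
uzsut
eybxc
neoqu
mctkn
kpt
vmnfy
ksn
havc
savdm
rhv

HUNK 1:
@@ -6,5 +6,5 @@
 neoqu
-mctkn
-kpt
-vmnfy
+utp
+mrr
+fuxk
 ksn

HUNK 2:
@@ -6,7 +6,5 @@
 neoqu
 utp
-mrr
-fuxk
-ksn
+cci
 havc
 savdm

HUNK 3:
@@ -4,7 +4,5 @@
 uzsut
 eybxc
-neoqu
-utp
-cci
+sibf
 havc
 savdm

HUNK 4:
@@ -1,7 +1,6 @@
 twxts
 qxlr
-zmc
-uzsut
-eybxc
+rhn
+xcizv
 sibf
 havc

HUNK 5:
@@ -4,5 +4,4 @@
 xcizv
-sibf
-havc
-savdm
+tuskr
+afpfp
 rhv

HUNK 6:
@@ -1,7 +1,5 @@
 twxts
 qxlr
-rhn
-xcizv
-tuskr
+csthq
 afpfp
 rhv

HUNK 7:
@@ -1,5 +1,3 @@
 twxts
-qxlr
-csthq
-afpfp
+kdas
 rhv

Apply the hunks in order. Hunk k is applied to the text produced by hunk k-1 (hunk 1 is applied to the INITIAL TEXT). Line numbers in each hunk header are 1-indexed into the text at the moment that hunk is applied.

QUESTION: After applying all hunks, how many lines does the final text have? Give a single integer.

Hunk 1: at line 6 remove [mctkn,kpt,vmnfy] add [utp,mrr,fuxk] -> 13 lines: twxts qxlr zmc uzsut eybxc neoqu utp mrr fuxk ksn havc savdm rhv
Hunk 2: at line 6 remove [mrr,fuxk,ksn] add [cci] -> 11 lines: twxts qxlr zmc uzsut eybxc neoqu utp cci havc savdm rhv
Hunk 3: at line 4 remove [neoqu,utp,cci] add [sibf] -> 9 lines: twxts qxlr zmc uzsut eybxc sibf havc savdm rhv
Hunk 4: at line 1 remove [zmc,uzsut,eybxc] add [rhn,xcizv] -> 8 lines: twxts qxlr rhn xcizv sibf havc savdm rhv
Hunk 5: at line 4 remove [sibf,havc,savdm] add [tuskr,afpfp] -> 7 lines: twxts qxlr rhn xcizv tuskr afpfp rhv
Hunk 6: at line 1 remove [rhn,xcizv,tuskr] add [csthq] -> 5 lines: twxts qxlr csthq afpfp rhv
Hunk 7: at line 1 remove [qxlr,csthq,afpfp] add [kdas] -> 3 lines: twxts kdas rhv
Final line count: 3

Answer: 3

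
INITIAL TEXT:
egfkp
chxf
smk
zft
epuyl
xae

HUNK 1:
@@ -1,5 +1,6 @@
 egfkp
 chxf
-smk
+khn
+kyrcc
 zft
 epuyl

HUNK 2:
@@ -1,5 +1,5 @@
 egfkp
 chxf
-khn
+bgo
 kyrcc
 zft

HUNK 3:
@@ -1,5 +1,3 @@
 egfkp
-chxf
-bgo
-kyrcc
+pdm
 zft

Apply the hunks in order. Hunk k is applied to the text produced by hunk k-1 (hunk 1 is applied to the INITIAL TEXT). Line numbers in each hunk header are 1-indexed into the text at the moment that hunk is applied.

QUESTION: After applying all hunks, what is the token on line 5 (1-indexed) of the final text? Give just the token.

Answer: xae

Derivation:
Hunk 1: at line 1 remove [smk] add [khn,kyrcc] -> 7 lines: egfkp chxf khn kyrcc zft epuyl xae
Hunk 2: at line 1 remove [khn] add [bgo] -> 7 lines: egfkp chxf bgo kyrcc zft epuyl xae
Hunk 3: at line 1 remove [chxf,bgo,kyrcc] add [pdm] -> 5 lines: egfkp pdm zft epuyl xae
Final line 5: xae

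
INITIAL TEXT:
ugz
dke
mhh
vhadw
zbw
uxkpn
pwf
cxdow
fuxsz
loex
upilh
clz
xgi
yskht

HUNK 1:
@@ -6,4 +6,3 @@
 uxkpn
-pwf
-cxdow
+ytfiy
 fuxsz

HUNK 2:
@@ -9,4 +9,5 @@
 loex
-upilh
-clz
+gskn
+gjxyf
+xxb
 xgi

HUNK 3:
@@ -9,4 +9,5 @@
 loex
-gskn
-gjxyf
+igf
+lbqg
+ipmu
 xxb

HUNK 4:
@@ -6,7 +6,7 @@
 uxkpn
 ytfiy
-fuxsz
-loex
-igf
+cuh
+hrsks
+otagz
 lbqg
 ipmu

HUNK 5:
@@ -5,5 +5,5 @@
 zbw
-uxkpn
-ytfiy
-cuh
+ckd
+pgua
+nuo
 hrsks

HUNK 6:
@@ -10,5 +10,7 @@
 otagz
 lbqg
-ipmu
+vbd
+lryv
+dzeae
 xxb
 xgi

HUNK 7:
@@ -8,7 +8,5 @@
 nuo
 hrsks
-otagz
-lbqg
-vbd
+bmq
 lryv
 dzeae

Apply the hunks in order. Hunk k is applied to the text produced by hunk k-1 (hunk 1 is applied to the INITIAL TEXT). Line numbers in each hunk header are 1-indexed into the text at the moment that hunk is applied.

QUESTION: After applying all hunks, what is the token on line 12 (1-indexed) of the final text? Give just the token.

Answer: dzeae

Derivation:
Hunk 1: at line 6 remove [pwf,cxdow] add [ytfiy] -> 13 lines: ugz dke mhh vhadw zbw uxkpn ytfiy fuxsz loex upilh clz xgi yskht
Hunk 2: at line 9 remove [upilh,clz] add [gskn,gjxyf,xxb] -> 14 lines: ugz dke mhh vhadw zbw uxkpn ytfiy fuxsz loex gskn gjxyf xxb xgi yskht
Hunk 3: at line 9 remove [gskn,gjxyf] add [igf,lbqg,ipmu] -> 15 lines: ugz dke mhh vhadw zbw uxkpn ytfiy fuxsz loex igf lbqg ipmu xxb xgi yskht
Hunk 4: at line 6 remove [fuxsz,loex,igf] add [cuh,hrsks,otagz] -> 15 lines: ugz dke mhh vhadw zbw uxkpn ytfiy cuh hrsks otagz lbqg ipmu xxb xgi yskht
Hunk 5: at line 5 remove [uxkpn,ytfiy,cuh] add [ckd,pgua,nuo] -> 15 lines: ugz dke mhh vhadw zbw ckd pgua nuo hrsks otagz lbqg ipmu xxb xgi yskht
Hunk 6: at line 10 remove [ipmu] add [vbd,lryv,dzeae] -> 17 lines: ugz dke mhh vhadw zbw ckd pgua nuo hrsks otagz lbqg vbd lryv dzeae xxb xgi yskht
Hunk 7: at line 8 remove [otagz,lbqg,vbd] add [bmq] -> 15 lines: ugz dke mhh vhadw zbw ckd pgua nuo hrsks bmq lryv dzeae xxb xgi yskht
Final line 12: dzeae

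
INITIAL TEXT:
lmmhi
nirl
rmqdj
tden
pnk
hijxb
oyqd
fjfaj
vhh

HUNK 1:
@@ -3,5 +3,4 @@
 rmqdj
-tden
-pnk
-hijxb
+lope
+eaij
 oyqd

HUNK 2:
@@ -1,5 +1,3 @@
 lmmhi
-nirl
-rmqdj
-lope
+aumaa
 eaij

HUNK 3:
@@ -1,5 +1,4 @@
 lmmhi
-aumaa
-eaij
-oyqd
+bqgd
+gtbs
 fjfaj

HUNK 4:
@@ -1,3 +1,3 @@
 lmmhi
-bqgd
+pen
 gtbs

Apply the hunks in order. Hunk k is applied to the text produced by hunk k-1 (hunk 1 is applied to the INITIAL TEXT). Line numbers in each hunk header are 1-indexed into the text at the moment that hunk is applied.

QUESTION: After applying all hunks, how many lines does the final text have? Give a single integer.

Answer: 5

Derivation:
Hunk 1: at line 3 remove [tden,pnk,hijxb] add [lope,eaij] -> 8 lines: lmmhi nirl rmqdj lope eaij oyqd fjfaj vhh
Hunk 2: at line 1 remove [nirl,rmqdj,lope] add [aumaa] -> 6 lines: lmmhi aumaa eaij oyqd fjfaj vhh
Hunk 3: at line 1 remove [aumaa,eaij,oyqd] add [bqgd,gtbs] -> 5 lines: lmmhi bqgd gtbs fjfaj vhh
Hunk 4: at line 1 remove [bqgd] add [pen] -> 5 lines: lmmhi pen gtbs fjfaj vhh
Final line count: 5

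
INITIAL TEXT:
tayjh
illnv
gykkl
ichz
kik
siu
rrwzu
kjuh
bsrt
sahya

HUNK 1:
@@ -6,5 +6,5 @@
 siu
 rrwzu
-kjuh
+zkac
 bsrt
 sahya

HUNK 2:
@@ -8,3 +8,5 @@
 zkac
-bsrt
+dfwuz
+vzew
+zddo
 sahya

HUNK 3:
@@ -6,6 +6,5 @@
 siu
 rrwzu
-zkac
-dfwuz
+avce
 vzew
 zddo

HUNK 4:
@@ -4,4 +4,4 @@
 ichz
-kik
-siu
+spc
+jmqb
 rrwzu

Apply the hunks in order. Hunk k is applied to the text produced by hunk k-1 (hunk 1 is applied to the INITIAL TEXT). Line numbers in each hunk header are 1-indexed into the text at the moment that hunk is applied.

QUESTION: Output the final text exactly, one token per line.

Hunk 1: at line 6 remove [kjuh] add [zkac] -> 10 lines: tayjh illnv gykkl ichz kik siu rrwzu zkac bsrt sahya
Hunk 2: at line 8 remove [bsrt] add [dfwuz,vzew,zddo] -> 12 lines: tayjh illnv gykkl ichz kik siu rrwzu zkac dfwuz vzew zddo sahya
Hunk 3: at line 6 remove [zkac,dfwuz] add [avce] -> 11 lines: tayjh illnv gykkl ichz kik siu rrwzu avce vzew zddo sahya
Hunk 4: at line 4 remove [kik,siu] add [spc,jmqb] -> 11 lines: tayjh illnv gykkl ichz spc jmqb rrwzu avce vzew zddo sahya

Answer: tayjh
illnv
gykkl
ichz
spc
jmqb
rrwzu
avce
vzew
zddo
sahya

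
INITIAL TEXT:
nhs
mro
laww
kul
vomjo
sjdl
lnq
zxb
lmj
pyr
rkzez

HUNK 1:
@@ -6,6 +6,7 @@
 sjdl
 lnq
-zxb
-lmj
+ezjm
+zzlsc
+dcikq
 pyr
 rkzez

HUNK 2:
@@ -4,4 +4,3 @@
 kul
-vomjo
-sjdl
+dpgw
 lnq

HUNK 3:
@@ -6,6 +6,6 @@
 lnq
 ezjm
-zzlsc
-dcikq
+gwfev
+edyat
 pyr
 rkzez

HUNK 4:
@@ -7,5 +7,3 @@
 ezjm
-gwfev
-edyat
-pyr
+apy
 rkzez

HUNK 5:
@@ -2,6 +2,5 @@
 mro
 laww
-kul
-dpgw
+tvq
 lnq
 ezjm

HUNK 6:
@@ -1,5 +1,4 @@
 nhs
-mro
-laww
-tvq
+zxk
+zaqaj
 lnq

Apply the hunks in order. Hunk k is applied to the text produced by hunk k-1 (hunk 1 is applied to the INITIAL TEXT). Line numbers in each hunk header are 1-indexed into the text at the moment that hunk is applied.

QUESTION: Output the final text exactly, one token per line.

Answer: nhs
zxk
zaqaj
lnq
ezjm
apy
rkzez

Derivation:
Hunk 1: at line 6 remove [zxb,lmj] add [ezjm,zzlsc,dcikq] -> 12 lines: nhs mro laww kul vomjo sjdl lnq ezjm zzlsc dcikq pyr rkzez
Hunk 2: at line 4 remove [vomjo,sjdl] add [dpgw] -> 11 lines: nhs mro laww kul dpgw lnq ezjm zzlsc dcikq pyr rkzez
Hunk 3: at line 6 remove [zzlsc,dcikq] add [gwfev,edyat] -> 11 lines: nhs mro laww kul dpgw lnq ezjm gwfev edyat pyr rkzez
Hunk 4: at line 7 remove [gwfev,edyat,pyr] add [apy] -> 9 lines: nhs mro laww kul dpgw lnq ezjm apy rkzez
Hunk 5: at line 2 remove [kul,dpgw] add [tvq] -> 8 lines: nhs mro laww tvq lnq ezjm apy rkzez
Hunk 6: at line 1 remove [mro,laww,tvq] add [zxk,zaqaj] -> 7 lines: nhs zxk zaqaj lnq ezjm apy rkzez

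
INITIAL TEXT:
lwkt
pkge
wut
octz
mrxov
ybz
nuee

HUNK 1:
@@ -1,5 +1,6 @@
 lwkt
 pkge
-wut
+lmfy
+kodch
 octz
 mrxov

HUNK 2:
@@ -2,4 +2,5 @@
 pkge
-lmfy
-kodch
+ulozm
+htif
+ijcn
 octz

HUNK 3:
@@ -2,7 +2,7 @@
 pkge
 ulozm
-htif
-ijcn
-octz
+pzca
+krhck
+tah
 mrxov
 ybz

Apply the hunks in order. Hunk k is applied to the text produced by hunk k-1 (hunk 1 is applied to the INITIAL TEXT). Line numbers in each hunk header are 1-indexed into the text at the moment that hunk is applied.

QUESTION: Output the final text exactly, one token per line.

Answer: lwkt
pkge
ulozm
pzca
krhck
tah
mrxov
ybz
nuee

Derivation:
Hunk 1: at line 1 remove [wut] add [lmfy,kodch] -> 8 lines: lwkt pkge lmfy kodch octz mrxov ybz nuee
Hunk 2: at line 2 remove [lmfy,kodch] add [ulozm,htif,ijcn] -> 9 lines: lwkt pkge ulozm htif ijcn octz mrxov ybz nuee
Hunk 3: at line 2 remove [htif,ijcn,octz] add [pzca,krhck,tah] -> 9 lines: lwkt pkge ulozm pzca krhck tah mrxov ybz nuee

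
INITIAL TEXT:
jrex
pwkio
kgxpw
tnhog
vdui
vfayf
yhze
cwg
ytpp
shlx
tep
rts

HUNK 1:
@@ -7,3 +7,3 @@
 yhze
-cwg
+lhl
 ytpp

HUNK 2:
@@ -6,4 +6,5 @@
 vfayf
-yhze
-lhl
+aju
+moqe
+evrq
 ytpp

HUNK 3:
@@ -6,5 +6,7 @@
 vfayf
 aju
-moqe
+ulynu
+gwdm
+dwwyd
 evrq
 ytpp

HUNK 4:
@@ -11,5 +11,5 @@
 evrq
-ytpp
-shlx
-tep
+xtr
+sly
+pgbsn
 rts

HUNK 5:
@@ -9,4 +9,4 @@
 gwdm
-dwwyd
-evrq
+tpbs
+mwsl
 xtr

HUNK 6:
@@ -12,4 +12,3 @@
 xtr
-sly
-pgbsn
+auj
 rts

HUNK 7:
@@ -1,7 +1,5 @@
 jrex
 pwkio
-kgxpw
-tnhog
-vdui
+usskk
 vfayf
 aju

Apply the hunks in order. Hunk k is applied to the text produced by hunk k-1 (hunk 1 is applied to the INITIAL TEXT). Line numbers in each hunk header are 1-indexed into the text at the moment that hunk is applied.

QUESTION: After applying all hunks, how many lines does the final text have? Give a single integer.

Hunk 1: at line 7 remove [cwg] add [lhl] -> 12 lines: jrex pwkio kgxpw tnhog vdui vfayf yhze lhl ytpp shlx tep rts
Hunk 2: at line 6 remove [yhze,lhl] add [aju,moqe,evrq] -> 13 lines: jrex pwkio kgxpw tnhog vdui vfayf aju moqe evrq ytpp shlx tep rts
Hunk 3: at line 6 remove [moqe] add [ulynu,gwdm,dwwyd] -> 15 lines: jrex pwkio kgxpw tnhog vdui vfayf aju ulynu gwdm dwwyd evrq ytpp shlx tep rts
Hunk 4: at line 11 remove [ytpp,shlx,tep] add [xtr,sly,pgbsn] -> 15 lines: jrex pwkio kgxpw tnhog vdui vfayf aju ulynu gwdm dwwyd evrq xtr sly pgbsn rts
Hunk 5: at line 9 remove [dwwyd,evrq] add [tpbs,mwsl] -> 15 lines: jrex pwkio kgxpw tnhog vdui vfayf aju ulynu gwdm tpbs mwsl xtr sly pgbsn rts
Hunk 6: at line 12 remove [sly,pgbsn] add [auj] -> 14 lines: jrex pwkio kgxpw tnhog vdui vfayf aju ulynu gwdm tpbs mwsl xtr auj rts
Hunk 7: at line 1 remove [kgxpw,tnhog,vdui] add [usskk] -> 12 lines: jrex pwkio usskk vfayf aju ulynu gwdm tpbs mwsl xtr auj rts
Final line count: 12

Answer: 12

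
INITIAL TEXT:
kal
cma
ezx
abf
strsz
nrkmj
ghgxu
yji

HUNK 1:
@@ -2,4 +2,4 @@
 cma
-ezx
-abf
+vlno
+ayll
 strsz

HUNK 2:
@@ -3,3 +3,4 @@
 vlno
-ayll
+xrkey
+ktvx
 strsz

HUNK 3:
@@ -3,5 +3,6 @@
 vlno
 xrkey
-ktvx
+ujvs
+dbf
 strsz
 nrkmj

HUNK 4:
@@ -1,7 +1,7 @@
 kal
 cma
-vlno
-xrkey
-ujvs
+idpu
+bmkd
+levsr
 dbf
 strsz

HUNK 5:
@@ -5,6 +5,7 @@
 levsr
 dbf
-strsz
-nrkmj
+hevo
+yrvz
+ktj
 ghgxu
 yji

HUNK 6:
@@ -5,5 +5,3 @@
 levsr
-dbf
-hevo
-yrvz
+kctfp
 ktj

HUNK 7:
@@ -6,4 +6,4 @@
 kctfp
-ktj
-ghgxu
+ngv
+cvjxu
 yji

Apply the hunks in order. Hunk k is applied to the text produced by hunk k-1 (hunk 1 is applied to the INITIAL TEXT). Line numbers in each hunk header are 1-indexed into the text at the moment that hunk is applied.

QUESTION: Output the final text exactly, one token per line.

Answer: kal
cma
idpu
bmkd
levsr
kctfp
ngv
cvjxu
yji

Derivation:
Hunk 1: at line 2 remove [ezx,abf] add [vlno,ayll] -> 8 lines: kal cma vlno ayll strsz nrkmj ghgxu yji
Hunk 2: at line 3 remove [ayll] add [xrkey,ktvx] -> 9 lines: kal cma vlno xrkey ktvx strsz nrkmj ghgxu yji
Hunk 3: at line 3 remove [ktvx] add [ujvs,dbf] -> 10 lines: kal cma vlno xrkey ujvs dbf strsz nrkmj ghgxu yji
Hunk 4: at line 1 remove [vlno,xrkey,ujvs] add [idpu,bmkd,levsr] -> 10 lines: kal cma idpu bmkd levsr dbf strsz nrkmj ghgxu yji
Hunk 5: at line 5 remove [strsz,nrkmj] add [hevo,yrvz,ktj] -> 11 lines: kal cma idpu bmkd levsr dbf hevo yrvz ktj ghgxu yji
Hunk 6: at line 5 remove [dbf,hevo,yrvz] add [kctfp] -> 9 lines: kal cma idpu bmkd levsr kctfp ktj ghgxu yji
Hunk 7: at line 6 remove [ktj,ghgxu] add [ngv,cvjxu] -> 9 lines: kal cma idpu bmkd levsr kctfp ngv cvjxu yji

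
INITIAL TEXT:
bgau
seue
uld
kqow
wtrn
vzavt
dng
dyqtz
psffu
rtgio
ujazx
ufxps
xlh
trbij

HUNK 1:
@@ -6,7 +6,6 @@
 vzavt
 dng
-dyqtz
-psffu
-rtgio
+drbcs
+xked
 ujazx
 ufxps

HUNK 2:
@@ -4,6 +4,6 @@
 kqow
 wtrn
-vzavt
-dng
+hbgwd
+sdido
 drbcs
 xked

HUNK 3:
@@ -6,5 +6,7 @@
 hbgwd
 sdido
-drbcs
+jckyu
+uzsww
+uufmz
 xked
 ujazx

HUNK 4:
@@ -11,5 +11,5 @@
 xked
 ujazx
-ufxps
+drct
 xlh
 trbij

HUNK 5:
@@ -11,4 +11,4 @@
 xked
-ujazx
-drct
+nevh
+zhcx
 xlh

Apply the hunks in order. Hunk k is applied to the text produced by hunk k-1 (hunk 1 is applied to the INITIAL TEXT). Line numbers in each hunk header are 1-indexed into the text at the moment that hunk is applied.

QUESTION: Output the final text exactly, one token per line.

Answer: bgau
seue
uld
kqow
wtrn
hbgwd
sdido
jckyu
uzsww
uufmz
xked
nevh
zhcx
xlh
trbij

Derivation:
Hunk 1: at line 6 remove [dyqtz,psffu,rtgio] add [drbcs,xked] -> 13 lines: bgau seue uld kqow wtrn vzavt dng drbcs xked ujazx ufxps xlh trbij
Hunk 2: at line 4 remove [vzavt,dng] add [hbgwd,sdido] -> 13 lines: bgau seue uld kqow wtrn hbgwd sdido drbcs xked ujazx ufxps xlh trbij
Hunk 3: at line 6 remove [drbcs] add [jckyu,uzsww,uufmz] -> 15 lines: bgau seue uld kqow wtrn hbgwd sdido jckyu uzsww uufmz xked ujazx ufxps xlh trbij
Hunk 4: at line 11 remove [ufxps] add [drct] -> 15 lines: bgau seue uld kqow wtrn hbgwd sdido jckyu uzsww uufmz xked ujazx drct xlh trbij
Hunk 5: at line 11 remove [ujazx,drct] add [nevh,zhcx] -> 15 lines: bgau seue uld kqow wtrn hbgwd sdido jckyu uzsww uufmz xked nevh zhcx xlh trbij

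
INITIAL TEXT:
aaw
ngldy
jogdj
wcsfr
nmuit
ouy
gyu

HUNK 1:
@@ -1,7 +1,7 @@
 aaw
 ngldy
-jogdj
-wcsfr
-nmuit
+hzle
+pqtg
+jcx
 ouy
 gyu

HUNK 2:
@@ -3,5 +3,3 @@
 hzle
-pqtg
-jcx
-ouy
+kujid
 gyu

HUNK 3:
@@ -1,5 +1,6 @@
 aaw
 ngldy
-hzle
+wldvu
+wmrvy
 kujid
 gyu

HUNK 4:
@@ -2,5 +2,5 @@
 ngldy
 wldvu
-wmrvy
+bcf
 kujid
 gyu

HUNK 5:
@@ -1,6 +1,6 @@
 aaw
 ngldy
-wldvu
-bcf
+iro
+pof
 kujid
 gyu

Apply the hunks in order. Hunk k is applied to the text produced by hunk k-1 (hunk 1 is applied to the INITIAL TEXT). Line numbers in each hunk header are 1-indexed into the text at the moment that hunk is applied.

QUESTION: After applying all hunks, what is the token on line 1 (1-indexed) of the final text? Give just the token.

Hunk 1: at line 1 remove [jogdj,wcsfr,nmuit] add [hzle,pqtg,jcx] -> 7 lines: aaw ngldy hzle pqtg jcx ouy gyu
Hunk 2: at line 3 remove [pqtg,jcx,ouy] add [kujid] -> 5 lines: aaw ngldy hzle kujid gyu
Hunk 3: at line 1 remove [hzle] add [wldvu,wmrvy] -> 6 lines: aaw ngldy wldvu wmrvy kujid gyu
Hunk 4: at line 2 remove [wmrvy] add [bcf] -> 6 lines: aaw ngldy wldvu bcf kujid gyu
Hunk 5: at line 1 remove [wldvu,bcf] add [iro,pof] -> 6 lines: aaw ngldy iro pof kujid gyu
Final line 1: aaw

Answer: aaw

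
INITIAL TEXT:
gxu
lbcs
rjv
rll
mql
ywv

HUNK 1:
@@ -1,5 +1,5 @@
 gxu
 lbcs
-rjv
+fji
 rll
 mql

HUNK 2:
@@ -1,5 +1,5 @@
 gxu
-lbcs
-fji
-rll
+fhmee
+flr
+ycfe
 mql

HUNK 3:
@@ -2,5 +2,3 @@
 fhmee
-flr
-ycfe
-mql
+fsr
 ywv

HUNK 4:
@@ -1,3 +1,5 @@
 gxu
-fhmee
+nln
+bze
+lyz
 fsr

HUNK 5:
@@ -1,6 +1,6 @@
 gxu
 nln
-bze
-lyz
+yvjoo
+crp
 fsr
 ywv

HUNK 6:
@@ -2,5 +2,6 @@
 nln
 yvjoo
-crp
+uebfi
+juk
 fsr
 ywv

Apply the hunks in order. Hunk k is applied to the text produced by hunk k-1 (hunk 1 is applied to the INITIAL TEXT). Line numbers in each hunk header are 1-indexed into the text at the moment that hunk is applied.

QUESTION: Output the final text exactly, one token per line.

Hunk 1: at line 1 remove [rjv] add [fji] -> 6 lines: gxu lbcs fji rll mql ywv
Hunk 2: at line 1 remove [lbcs,fji,rll] add [fhmee,flr,ycfe] -> 6 lines: gxu fhmee flr ycfe mql ywv
Hunk 3: at line 2 remove [flr,ycfe,mql] add [fsr] -> 4 lines: gxu fhmee fsr ywv
Hunk 4: at line 1 remove [fhmee] add [nln,bze,lyz] -> 6 lines: gxu nln bze lyz fsr ywv
Hunk 5: at line 1 remove [bze,lyz] add [yvjoo,crp] -> 6 lines: gxu nln yvjoo crp fsr ywv
Hunk 6: at line 2 remove [crp] add [uebfi,juk] -> 7 lines: gxu nln yvjoo uebfi juk fsr ywv

Answer: gxu
nln
yvjoo
uebfi
juk
fsr
ywv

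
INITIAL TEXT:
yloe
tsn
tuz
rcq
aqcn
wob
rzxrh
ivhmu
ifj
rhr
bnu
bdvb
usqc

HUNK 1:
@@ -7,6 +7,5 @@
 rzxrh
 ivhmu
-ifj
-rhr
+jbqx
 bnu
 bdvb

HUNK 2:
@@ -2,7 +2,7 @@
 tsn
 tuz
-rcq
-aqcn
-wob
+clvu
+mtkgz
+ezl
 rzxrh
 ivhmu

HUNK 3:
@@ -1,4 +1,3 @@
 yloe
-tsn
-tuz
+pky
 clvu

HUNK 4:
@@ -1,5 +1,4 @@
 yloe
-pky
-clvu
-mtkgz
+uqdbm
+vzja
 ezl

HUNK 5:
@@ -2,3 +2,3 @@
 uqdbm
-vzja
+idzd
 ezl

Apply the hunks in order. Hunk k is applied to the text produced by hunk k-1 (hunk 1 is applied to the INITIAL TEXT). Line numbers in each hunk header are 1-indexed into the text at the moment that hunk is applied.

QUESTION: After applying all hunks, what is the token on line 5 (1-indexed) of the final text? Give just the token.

Hunk 1: at line 7 remove [ifj,rhr] add [jbqx] -> 12 lines: yloe tsn tuz rcq aqcn wob rzxrh ivhmu jbqx bnu bdvb usqc
Hunk 2: at line 2 remove [rcq,aqcn,wob] add [clvu,mtkgz,ezl] -> 12 lines: yloe tsn tuz clvu mtkgz ezl rzxrh ivhmu jbqx bnu bdvb usqc
Hunk 3: at line 1 remove [tsn,tuz] add [pky] -> 11 lines: yloe pky clvu mtkgz ezl rzxrh ivhmu jbqx bnu bdvb usqc
Hunk 4: at line 1 remove [pky,clvu,mtkgz] add [uqdbm,vzja] -> 10 lines: yloe uqdbm vzja ezl rzxrh ivhmu jbqx bnu bdvb usqc
Hunk 5: at line 2 remove [vzja] add [idzd] -> 10 lines: yloe uqdbm idzd ezl rzxrh ivhmu jbqx bnu bdvb usqc
Final line 5: rzxrh

Answer: rzxrh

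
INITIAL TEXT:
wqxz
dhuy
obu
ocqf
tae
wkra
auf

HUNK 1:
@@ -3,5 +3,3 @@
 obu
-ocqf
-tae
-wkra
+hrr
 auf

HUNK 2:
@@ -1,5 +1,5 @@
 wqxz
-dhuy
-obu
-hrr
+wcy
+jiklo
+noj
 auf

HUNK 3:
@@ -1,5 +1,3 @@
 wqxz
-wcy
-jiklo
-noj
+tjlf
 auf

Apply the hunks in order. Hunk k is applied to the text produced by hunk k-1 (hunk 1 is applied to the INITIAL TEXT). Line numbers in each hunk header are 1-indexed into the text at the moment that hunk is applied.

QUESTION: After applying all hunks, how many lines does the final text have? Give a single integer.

Answer: 3

Derivation:
Hunk 1: at line 3 remove [ocqf,tae,wkra] add [hrr] -> 5 lines: wqxz dhuy obu hrr auf
Hunk 2: at line 1 remove [dhuy,obu,hrr] add [wcy,jiklo,noj] -> 5 lines: wqxz wcy jiklo noj auf
Hunk 3: at line 1 remove [wcy,jiklo,noj] add [tjlf] -> 3 lines: wqxz tjlf auf
Final line count: 3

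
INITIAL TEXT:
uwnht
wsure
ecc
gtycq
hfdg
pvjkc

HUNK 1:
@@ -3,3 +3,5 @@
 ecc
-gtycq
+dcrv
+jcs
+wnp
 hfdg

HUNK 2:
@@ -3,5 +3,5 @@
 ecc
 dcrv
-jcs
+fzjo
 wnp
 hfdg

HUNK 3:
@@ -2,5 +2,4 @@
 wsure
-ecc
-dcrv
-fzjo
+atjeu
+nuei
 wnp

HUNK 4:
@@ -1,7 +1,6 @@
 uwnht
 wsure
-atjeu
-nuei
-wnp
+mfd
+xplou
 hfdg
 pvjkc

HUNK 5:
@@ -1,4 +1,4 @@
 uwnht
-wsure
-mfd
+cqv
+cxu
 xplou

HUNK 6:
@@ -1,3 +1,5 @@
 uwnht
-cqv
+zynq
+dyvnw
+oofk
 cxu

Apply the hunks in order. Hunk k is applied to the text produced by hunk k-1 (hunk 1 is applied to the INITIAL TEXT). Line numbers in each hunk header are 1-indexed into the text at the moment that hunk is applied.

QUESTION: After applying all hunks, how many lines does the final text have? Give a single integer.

Hunk 1: at line 3 remove [gtycq] add [dcrv,jcs,wnp] -> 8 lines: uwnht wsure ecc dcrv jcs wnp hfdg pvjkc
Hunk 2: at line 3 remove [jcs] add [fzjo] -> 8 lines: uwnht wsure ecc dcrv fzjo wnp hfdg pvjkc
Hunk 3: at line 2 remove [ecc,dcrv,fzjo] add [atjeu,nuei] -> 7 lines: uwnht wsure atjeu nuei wnp hfdg pvjkc
Hunk 4: at line 1 remove [atjeu,nuei,wnp] add [mfd,xplou] -> 6 lines: uwnht wsure mfd xplou hfdg pvjkc
Hunk 5: at line 1 remove [wsure,mfd] add [cqv,cxu] -> 6 lines: uwnht cqv cxu xplou hfdg pvjkc
Hunk 6: at line 1 remove [cqv] add [zynq,dyvnw,oofk] -> 8 lines: uwnht zynq dyvnw oofk cxu xplou hfdg pvjkc
Final line count: 8

Answer: 8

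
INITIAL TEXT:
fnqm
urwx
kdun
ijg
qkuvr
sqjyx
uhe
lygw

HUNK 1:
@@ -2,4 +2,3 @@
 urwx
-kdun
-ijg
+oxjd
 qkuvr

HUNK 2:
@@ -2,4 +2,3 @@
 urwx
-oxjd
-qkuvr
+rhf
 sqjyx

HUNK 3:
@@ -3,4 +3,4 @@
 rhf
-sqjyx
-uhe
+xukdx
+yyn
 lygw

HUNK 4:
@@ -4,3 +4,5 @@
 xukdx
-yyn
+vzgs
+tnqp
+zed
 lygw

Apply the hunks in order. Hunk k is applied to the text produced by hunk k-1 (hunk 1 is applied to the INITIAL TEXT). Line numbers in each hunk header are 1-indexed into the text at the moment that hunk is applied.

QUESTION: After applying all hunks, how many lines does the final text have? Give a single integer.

Answer: 8

Derivation:
Hunk 1: at line 2 remove [kdun,ijg] add [oxjd] -> 7 lines: fnqm urwx oxjd qkuvr sqjyx uhe lygw
Hunk 2: at line 2 remove [oxjd,qkuvr] add [rhf] -> 6 lines: fnqm urwx rhf sqjyx uhe lygw
Hunk 3: at line 3 remove [sqjyx,uhe] add [xukdx,yyn] -> 6 lines: fnqm urwx rhf xukdx yyn lygw
Hunk 4: at line 4 remove [yyn] add [vzgs,tnqp,zed] -> 8 lines: fnqm urwx rhf xukdx vzgs tnqp zed lygw
Final line count: 8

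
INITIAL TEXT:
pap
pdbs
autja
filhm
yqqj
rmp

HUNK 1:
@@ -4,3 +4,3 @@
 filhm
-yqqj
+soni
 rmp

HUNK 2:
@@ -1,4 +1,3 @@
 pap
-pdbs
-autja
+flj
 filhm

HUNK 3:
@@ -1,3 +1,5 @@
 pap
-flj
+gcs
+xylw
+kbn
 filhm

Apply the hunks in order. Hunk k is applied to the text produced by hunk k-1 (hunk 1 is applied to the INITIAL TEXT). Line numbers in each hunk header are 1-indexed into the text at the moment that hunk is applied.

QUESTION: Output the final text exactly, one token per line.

Hunk 1: at line 4 remove [yqqj] add [soni] -> 6 lines: pap pdbs autja filhm soni rmp
Hunk 2: at line 1 remove [pdbs,autja] add [flj] -> 5 lines: pap flj filhm soni rmp
Hunk 3: at line 1 remove [flj] add [gcs,xylw,kbn] -> 7 lines: pap gcs xylw kbn filhm soni rmp

Answer: pap
gcs
xylw
kbn
filhm
soni
rmp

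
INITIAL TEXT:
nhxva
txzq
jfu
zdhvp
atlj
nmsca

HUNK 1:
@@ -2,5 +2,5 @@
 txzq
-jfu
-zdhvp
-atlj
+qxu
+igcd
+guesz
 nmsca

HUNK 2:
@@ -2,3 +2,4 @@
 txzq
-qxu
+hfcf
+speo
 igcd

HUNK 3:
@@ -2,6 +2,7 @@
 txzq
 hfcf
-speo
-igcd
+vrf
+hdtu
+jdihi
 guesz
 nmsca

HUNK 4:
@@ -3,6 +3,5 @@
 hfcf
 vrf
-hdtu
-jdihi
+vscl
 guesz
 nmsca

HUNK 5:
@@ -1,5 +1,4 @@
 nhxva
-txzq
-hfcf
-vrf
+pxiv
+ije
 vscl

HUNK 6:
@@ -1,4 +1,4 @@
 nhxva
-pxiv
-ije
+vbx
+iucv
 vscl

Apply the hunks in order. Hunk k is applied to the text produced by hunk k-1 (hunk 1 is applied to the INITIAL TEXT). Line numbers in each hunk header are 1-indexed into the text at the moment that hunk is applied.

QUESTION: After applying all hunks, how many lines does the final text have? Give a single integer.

Hunk 1: at line 2 remove [jfu,zdhvp,atlj] add [qxu,igcd,guesz] -> 6 lines: nhxva txzq qxu igcd guesz nmsca
Hunk 2: at line 2 remove [qxu] add [hfcf,speo] -> 7 lines: nhxva txzq hfcf speo igcd guesz nmsca
Hunk 3: at line 2 remove [speo,igcd] add [vrf,hdtu,jdihi] -> 8 lines: nhxva txzq hfcf vrf hdtu jdihi guesz nmsca
Hunk 4: at line 3 remove [hdtu,jdihi] add [vscl] -> 7 lines: nhxva txzq hfcf vrf vscl guesz nmsca
Hunk 5: at line 1 remove [txzq,hfcf,vrf] add [pxiv,ije] -> 6 lines: nhxva pxiv ije vscl guesz nmsca
Hunk 6: at line 1 remove [pxiv,ije] add [vbx,iucv] -> 6 lines: nhxva vbx iucv vscl guesz nmsca
Final line count: 6

Answer: 6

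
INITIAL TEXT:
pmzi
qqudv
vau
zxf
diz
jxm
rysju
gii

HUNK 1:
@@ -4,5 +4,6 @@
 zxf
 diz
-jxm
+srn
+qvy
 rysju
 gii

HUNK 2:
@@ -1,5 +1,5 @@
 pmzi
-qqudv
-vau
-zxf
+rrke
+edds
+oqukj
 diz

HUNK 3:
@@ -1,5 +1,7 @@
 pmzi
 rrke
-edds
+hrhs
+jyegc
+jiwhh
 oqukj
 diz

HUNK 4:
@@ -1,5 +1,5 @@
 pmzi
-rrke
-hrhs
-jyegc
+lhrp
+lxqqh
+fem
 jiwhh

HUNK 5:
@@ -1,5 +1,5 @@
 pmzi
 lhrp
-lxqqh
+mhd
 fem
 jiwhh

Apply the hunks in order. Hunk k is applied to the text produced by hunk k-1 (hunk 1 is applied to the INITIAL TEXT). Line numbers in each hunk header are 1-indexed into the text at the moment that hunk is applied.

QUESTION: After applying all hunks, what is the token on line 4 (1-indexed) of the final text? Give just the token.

Answer: fem

Derivation:
Hunk 1: at line 4 remove [jxm] add [srn,qvy] -> 9 lines: pmzi qqudv vau zxf diz srn qvy rysju gii
Hunk 2: at line 1 remove [qqudv,vau,zxf] add [rrke,edds,oqukj] -> 9 lines: pmzi rrke edds oqukj diz srn qvy rysju gii
Hunk 3: at line 1 remove [edds] add [hrhs,jyegc,jiwhh] -> 11 lines: pmzi rrke hrhs jyegc jiwhh oqukj diz srn qvy rysju gii
Hunk 4: at line 1 remove [rrke,hrhs,jyegc] add [lhrp,lxqqh,fem] -> 11 lines: pmzi lhrp lxqqh fem jiwhh oqukj diz srn qvy rysju gii
Hunk 5: at line 1 remove [lxqqh] add [mhd] -> 11 lines: pmzi lhrp mhd fem jiwhh oqukj diz srn qvy rysju gii
Final line 4: fem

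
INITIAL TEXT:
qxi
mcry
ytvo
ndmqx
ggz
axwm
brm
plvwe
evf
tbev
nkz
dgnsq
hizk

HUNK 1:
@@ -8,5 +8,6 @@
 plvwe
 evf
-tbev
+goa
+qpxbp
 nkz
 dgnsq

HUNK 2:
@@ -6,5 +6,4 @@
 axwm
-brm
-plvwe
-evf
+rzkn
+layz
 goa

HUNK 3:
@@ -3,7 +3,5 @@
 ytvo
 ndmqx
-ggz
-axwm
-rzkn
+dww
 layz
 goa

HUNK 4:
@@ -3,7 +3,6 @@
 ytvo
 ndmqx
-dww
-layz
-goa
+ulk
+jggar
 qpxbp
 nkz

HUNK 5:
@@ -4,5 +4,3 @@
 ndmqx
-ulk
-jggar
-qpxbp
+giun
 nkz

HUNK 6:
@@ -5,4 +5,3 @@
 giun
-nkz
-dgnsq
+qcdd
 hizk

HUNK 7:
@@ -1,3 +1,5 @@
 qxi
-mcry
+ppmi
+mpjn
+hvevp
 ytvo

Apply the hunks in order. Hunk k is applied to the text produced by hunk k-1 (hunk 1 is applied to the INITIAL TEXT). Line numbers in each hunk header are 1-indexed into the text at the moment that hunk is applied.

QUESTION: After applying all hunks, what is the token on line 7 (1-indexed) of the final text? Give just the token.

Answer: giun

Derivation:
Hunk 1: at line 8 remove [tbev] add [goa,qpxbp] -> 14 lines: qxi mcry ytvo ndmqx ggz axwm brm plvwe evf goa qpxbp nkz dgnsq hizk
Hunk 2: at line 6 remove [brm,plvwe,evf] add [rzkn,layz] -> 13 lines: qxi mcry ytvo ndmqx ggz axwm rzkn layz goa qpxbp nkz dgnsq hizk
Hunk 3: at line 3 remove [ggz,axwm,rzkn] add [dww] -> 11 lines: qxi mcry ytvo ndmqx dww layz goa qpxbp nkz dgnsq hizk
Hunk 4: at line 3 remove [dww,layz,goa] add [ulk,jggar] -> 10 lines: qxi mcry ytvo ndmqx ulk jggar qpxbp nkz dgnsq hizk
Hunk 5: at line 4 remove [ulk,jggar,qpxbp] add [giun] -> 8 lines: qxi mcry ytvo ndmqx giun nkz dgnsq hizk
Hunk 6: at line 5 remove [nkz,dgnsq] add [qcdd] -> 7 lines: qxi mcry ytvo ndmqx giun qcdd hizk
Hunk 7: at line 1 remove [mcry] add [ppmi,mpjn,hvevp] -> 9 lines: qxi ppmi mpjn hvevp ytvo ndmqx giun qcdd hizk
Final line 7: giun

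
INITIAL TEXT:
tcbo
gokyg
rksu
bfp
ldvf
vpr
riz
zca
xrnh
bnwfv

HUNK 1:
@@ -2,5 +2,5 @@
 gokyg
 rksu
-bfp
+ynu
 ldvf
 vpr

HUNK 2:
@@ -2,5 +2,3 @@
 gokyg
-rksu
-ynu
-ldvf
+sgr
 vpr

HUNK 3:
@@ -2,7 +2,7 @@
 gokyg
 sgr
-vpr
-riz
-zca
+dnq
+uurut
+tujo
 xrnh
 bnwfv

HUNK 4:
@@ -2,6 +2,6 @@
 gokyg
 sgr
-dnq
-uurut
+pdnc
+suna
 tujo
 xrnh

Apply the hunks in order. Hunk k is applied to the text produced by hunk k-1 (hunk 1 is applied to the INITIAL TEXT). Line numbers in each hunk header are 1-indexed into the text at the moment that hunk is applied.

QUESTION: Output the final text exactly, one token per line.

Answer: tcbo
gokyg
sgr
pdnc
suna
tujo
xrnh
bnwfv

Derivation:
Hunk 1: at line 2 remove [bfp] add [ynu] -> 10 lines: tcbo gokyg rksu ynu ldvf vpr riz zca xrnh bnwfv
Hunk 2: at line 2 remove [rksu,ynu,ldvf] add [sgr] -> 8 lines: tcbo gokyg sgr vpr riz zca xrnh bnwfv
Hunk 3: at line 2 remove [vpr,riz,zca] add [dnq,uurut,tujo] -> 8 lines: tcbo gokyg sgr dnq uurut tujo xrnh bnwfv
Hunk 4: at line 2 remove [dnq,uurut] add [pdnc,suna] -> 8 lines: tcbo gokyg sgr pdnc suna tujo xrnh bnwfv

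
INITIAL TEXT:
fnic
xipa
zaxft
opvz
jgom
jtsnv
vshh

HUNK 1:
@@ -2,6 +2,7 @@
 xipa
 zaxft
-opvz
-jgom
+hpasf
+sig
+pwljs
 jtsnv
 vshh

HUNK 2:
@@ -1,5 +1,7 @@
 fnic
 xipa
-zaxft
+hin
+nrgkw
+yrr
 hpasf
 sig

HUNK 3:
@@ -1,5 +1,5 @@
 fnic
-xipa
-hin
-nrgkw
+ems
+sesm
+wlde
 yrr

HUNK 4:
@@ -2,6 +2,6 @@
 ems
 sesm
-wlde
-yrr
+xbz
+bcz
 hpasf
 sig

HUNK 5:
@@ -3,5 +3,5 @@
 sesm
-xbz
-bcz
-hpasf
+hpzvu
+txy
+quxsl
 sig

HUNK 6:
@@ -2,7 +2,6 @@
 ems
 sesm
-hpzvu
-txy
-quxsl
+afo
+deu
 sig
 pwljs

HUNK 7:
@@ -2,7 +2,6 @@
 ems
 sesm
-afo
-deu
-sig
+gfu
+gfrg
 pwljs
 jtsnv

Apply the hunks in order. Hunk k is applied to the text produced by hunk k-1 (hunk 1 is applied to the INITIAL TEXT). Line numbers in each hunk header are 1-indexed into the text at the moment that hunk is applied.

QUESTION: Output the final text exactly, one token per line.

Hunk 1: at line 2 remove [opvz,jgom] add [hpasf,sig,pwljs] -> 8 lines: fnic xipa zaxft hpasf sig pwljs jtsnv vshh
Hunk 2: at line 1 remove [zaxft] add [hin,nrgkw,yrr] -> 10 lines: fnic xipa hin nrgkw yrr hpasf sig pwljs jtsnv vshh
Hunk 3: at line 1 remove [xipa,hin,nrgkw] add [ems,sesm,wlde] -> 10 lines: fnic ems sesm wlde yrr hpasf sig pwljs jtsnv vshh
Hunk 4: at line 2 remove [wlde,yrr] add [xbz,bcz] -> 10 lines: fnic ems sesm xbz bcz hpasf sig pwljs jtsnv vshh
Hunk 5: at line 3 remove [xbz,bcz,hpasf] add [hpzvu,txy,quxsl] -> 10 lines: fnic ems sesm hpzvu txy quxsl sig pwljs jtsnv vshh
Hunk 6: at line 2 remove [hpzvu,txy,quxsl] add [afo,deu] -> 9 lines: fnic ems sesm afo deu sig pwljs jtsnv vshh
Hunk 7: at line 2 remove [afo,deu,sig] add [gfu,gfrg] -> 8 lines: fnic ems sesm gfu gfrg pwljs jtsnv vshh

Answer: fnic
ems
sesm
gfu
gfrg
pwljs
jtsnv
vshh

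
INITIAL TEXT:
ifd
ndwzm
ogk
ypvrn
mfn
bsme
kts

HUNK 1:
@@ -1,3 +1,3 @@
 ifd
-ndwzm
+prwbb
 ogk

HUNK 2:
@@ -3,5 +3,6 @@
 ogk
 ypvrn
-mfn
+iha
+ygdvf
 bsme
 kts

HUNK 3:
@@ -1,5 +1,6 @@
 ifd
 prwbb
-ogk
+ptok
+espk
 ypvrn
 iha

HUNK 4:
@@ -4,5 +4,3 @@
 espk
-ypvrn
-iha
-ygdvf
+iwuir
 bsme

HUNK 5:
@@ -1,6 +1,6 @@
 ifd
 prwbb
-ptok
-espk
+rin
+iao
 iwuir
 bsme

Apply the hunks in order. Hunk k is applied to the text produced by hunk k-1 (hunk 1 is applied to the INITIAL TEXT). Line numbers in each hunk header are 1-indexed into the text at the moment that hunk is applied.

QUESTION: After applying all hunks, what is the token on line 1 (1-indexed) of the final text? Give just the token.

Answer: ifd

Derivation:
Hunk 1: at line 1 remove [ndwzm] add [prwbb] -> 7 lines: ifd prwbb ogk ypvrn mfn bsme kts
Hunk 2: at line 3 remove [mfn] add [iha,ygdvf] -> 8 lines: ifd prwbb ogk ypvrn iha ygdvf bsme kts
Hunk 3: at line 1 remove [ogk] add [ptok,espk] -> 9 lines: ifd prwbb ptok espk ypvrn iha ygdvf bsme kts
Hunk 4: at line 4 remove [ypvrn,iha,ygdvf] add [iwuir] -> 7 lines: ifd prwbb ptok espk iwuir bsme kts
Hunk 5: at line 1 remove [ptok,espk] add [rin,iao] -> 7 lines: ifd prwbb rin iao iwuir bsme kts
Final line 1: ifd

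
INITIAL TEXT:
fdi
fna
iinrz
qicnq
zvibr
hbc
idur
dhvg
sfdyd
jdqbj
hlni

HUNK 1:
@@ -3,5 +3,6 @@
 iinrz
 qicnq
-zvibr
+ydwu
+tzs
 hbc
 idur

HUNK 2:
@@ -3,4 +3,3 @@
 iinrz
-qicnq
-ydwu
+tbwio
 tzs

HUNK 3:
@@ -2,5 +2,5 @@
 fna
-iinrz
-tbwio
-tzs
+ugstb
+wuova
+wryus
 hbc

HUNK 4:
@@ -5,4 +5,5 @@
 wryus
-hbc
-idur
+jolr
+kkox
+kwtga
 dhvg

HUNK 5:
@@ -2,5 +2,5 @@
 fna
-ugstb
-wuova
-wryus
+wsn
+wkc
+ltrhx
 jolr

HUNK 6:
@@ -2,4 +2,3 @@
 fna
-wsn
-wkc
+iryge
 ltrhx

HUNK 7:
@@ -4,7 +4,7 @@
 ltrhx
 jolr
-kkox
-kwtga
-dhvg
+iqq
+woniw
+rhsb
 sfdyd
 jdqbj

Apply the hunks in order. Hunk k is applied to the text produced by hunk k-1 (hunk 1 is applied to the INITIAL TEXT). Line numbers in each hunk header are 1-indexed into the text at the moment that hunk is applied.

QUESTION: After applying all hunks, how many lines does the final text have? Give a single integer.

Answer: 11

Derivation:
Hunk 1: at line 3 remove [zvibr] add [ydwu,tzs] -> 12 lines: fdi fna iinrz qicnq ydwu tzs hbc idur dhvg sfdyd jdqbj hlni
Hunk 2: at line 3 remove [qicnq,ydwu] add [tbwio] -> 11 lines: fdi fna iinrz tbwio tzs hbc idur dhvg sfdyd jdqbj hlni
Hunk 3: at line 2 remove [iinrz,tbwio,tzs] add [ugstb,wuova,wryus] -> 11 lines: fdi fna ugstb wuova wryus hbc idur dhvg sfdyd jdqbj hlni
Hunk 4: at line 5 remove [hbc,idur] add [jolr,kkox,kwtga] -> 12 lines: fdi fna ugstb wuova wryus jolr kkox kwtga dhvg sfdyd jdqbj hlni
Hunk 5: at line 2 remove [ugstb,wuova,wryus] add [wsn,wkc,ltrhx] -> 12 lines: fdi fna wsn wkc ltrhx jolr kkox kwtga dhvg sfdyd jdqbj hlni
Hunk 6: at line 2 remove [wsn,wkc] add [iryge] -> 11 lines: fdi fna iryge ltrhx jolr kkox kwtga dhvg sfdyd jdqbj hlni
Hunk 7: at line 4 remove [kkox,kwtga,dhvg] add [iqq,woniw,rhsb] -> 11 lines: fdi fna iryge ltrhx jolr iqq woniw rhsb sfdyd jdqbj hlni
Final line count: 11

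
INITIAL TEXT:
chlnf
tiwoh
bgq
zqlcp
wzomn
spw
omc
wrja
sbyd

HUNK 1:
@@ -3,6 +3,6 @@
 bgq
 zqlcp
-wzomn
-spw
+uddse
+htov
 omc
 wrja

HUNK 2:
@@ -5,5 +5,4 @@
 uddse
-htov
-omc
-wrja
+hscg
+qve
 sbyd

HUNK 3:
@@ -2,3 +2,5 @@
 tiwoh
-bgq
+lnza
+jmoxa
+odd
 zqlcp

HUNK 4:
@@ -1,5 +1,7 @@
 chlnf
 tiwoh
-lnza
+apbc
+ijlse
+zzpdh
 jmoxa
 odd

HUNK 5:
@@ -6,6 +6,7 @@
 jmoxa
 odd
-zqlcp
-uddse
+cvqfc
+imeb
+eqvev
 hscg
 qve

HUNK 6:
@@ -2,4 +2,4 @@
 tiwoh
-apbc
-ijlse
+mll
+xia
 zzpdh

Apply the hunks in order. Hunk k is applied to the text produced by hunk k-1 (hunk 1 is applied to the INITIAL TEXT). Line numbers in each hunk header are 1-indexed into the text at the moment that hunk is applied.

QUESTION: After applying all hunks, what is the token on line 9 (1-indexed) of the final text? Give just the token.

Hunk 1: at line 3 remove [wzomn,spw] add [uddse,htov] -> 9 lines: chlnf tiwoh bgq zqlcp uddse htov omc wrja sbyd
Hunk 2: at line 5 remove [htov,omc,wrja] add [hscg,qve] -> 8 lines: chlnf tiwoh bgq zqlcp uddse hscg qve sbyd
Hunk 3: at line 2 remove [bgq] add [lnza,jmoxa,odd] -> 10 lines: chlnf tiwoh lnza jmoxa odd zqlcp uddse hscg qve sbyd
Hunk 4: at line 1 remove [lnza] add [apbc,ijlse,zzpdh] -> 12 lines: chlnf tiwoh apbc ijlse zzpdh jmoxa odd zqlcp uddse hscg qve sbyd
Hunk 5: at line 6 remove [zqlcp,uddse] add [cvqfc,imeb,eqvev] -> 13 lines: chlnf tiwoh apbc ijlse zzpdh jmoxa odd cvqfc imeb eqvev hscg qve sbyd
Hunk 6: at line 2 remove [apbc,ijlse] add [mll,xia] -> 13 lines: chlnf tiwoh mll xia zzpdh jmoxa odd cvqfc imeb eqvev hscg qve sbyd
Final line 9: imeb

Answer: imeb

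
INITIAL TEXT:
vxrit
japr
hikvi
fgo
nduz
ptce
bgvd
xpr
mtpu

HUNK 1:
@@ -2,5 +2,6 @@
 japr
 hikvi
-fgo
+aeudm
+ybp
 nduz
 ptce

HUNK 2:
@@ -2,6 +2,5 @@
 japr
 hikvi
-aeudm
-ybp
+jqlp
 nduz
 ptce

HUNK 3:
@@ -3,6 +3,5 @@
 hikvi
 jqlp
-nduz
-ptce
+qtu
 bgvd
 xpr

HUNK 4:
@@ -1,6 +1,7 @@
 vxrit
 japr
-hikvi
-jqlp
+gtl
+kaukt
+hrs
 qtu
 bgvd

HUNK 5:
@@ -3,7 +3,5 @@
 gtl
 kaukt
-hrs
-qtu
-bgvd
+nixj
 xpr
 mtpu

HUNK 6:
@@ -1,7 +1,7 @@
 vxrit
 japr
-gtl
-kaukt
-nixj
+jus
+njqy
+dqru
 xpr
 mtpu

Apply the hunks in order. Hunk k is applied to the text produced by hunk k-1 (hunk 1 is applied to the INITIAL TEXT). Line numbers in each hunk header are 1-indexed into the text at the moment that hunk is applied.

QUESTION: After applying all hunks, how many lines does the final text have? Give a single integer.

Hunk 1: at line 2 remove [fgo] add [aeudm,ybp] -> 10 lines: vxrit japr hikvi aeudm ybp nduz ptce bgvd xpr mtpu
Hunk 2: at line 2 remove [aeudm,ybp] add [jqlp] -> 9 lines: vxrit japr hikvi jqlp nduz ptce bgvd xpr mtpu
Hunk 3: at line 3 remove [nduz,ptce] add [qtu] -> 8 lines: vxrit japr hikvi jqlp qtu bgvd xpr mtpu
Hunk 4: at line 1 remove [hikvi,jqlp] add [gtl,kaukt,hrs] -> 9 lines: vxrit japr gtl kaukt hrs qtu bgvd xpr mtpu
Hunk 5: at line 3 remove [hrs,qtu,bgvd] add [nixj] -> 7 lines: vxrit japr gtl kaukt nixj xpr mtpu
Hunk 6: at line 1 remove [gtl,kaukt,nixj] add [jus,njqy,dqru] -> 7 lines: vxrit japr jus njqy dqru xpr mtpu
Final line count: 7

Answer: 7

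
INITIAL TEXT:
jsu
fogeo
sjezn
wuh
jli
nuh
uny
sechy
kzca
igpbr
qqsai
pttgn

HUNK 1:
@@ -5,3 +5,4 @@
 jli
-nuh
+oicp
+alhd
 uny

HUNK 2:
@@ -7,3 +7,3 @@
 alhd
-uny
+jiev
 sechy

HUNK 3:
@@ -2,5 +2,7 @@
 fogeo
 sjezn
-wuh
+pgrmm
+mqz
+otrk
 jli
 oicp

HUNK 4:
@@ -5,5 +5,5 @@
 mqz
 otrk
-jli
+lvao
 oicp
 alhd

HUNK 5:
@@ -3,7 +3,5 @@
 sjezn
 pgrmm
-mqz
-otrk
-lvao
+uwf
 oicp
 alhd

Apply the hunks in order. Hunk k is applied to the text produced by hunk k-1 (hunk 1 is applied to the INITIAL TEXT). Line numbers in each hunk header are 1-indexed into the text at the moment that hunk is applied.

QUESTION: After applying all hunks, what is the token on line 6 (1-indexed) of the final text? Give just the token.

Hunk 1: at line 5 remove [nuh] add [oicp,alhd] -> 13 lines: jsu fogeo sjezn wuh jli oicp alhd uny sechy kzca igpbr qqsai pttgn
Hunk 2: at line 7 remove [uny] add [jiev] -> 13 lines: jsu fogeo sjezn wuh jli oicp alhd jiev sechy kzca igpbr qqsai pttgn
Hunk 3: at line 2 remove [wuh] add [pgrmm,mqz,otrk] -> 15 lines: jsu fogeo sjezn pgrmm mqz otrk jli oicp alhd jiev sechy kzca igpbr qqsai pttgn
Hunk 4: at line 5 remove [jli] add [lvao] -> 15 lines: jsu fogeo sjezn pgrmm mqz otrk lvao oicp alhd jiev sechy kzca igpbr qqsai pttgn
Hunk 5: at line 3 remove [mqz,otrk,lvao] add [uwf] -> 13 lines: jsu fogeo sjezn pgrmm uwf oicp alhd jiev sechy kzca igpbr qqsai pttgn
Final line 6: oicp

Answer: oicp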